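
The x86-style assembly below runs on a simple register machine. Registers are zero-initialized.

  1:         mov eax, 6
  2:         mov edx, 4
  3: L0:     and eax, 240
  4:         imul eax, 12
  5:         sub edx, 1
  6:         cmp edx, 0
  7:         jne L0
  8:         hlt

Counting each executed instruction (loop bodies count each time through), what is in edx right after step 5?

mov eax, 6 → eax=6
mov edx, 4 → edx=4
and eax, 240 → eax=6&240=0
imul eax, 12 → eax=0*12=0
sub edx, 1 → edx=4-1=3
After step 5: edx = 3.

3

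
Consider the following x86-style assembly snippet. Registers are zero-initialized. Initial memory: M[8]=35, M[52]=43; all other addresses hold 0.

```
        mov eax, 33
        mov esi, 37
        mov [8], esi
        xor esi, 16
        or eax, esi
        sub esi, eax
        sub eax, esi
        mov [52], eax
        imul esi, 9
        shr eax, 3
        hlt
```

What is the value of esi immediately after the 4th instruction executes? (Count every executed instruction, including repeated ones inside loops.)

53

mov eax, 33 → eax=33
mov esi, 37 → esi=37
mov [8], esi → M[8]=37
xor esi, 16 → esi=37^16=53
After step 4: esi = 53.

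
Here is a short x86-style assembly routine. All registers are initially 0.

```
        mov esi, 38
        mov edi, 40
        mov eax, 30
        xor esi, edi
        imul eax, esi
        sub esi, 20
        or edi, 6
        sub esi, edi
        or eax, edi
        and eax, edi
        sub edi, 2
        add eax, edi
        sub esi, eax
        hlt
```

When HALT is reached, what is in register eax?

esi=38
edi=40
eax=30
esi=38^40=14
eax=30*14=420
esi=14-20=-6
edi=40|6=46
esi=(-6)-46=-52
eax=420|46=430
eax=430&46=46
edi=46-2=44
eax=46+44=90
esi=(-52)-90=-142
halt.

90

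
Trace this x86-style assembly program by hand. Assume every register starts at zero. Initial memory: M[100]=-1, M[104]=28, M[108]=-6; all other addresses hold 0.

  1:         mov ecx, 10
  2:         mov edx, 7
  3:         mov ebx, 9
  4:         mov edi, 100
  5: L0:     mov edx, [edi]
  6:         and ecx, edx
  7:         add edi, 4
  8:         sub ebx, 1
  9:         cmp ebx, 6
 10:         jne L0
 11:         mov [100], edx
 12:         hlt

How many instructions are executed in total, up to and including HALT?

after mov ecx, 10: ecx=10
after mov edx, 7: edx=7
after mov ebx, 9: ebx=9
after mov edi, 100: edi=100
after mov edx, [edi]: edx=M[100]=-1
after and ecx, edx: ecx=10&(-1)=10
after add edi, 4: edi=100+4=104
after sub ebx, 1: ebx=9-1=8
cmp ebx, 6  (cmp 8,6)
jne L0: taken
after mov edx, [edi]: edx=M[104]=28
after and ecx, edx: ecx=10&28=8
after add edi, 4: edi=104+4=108
after sub ebx, 1: ebx=8-1=7
cmp ebx, 6  (cmp 7,6)
jne L0: taken
after mov edx, [edi]: edx=M[108]=-6
after and ecx, edx: ecx=8&(-6)=8
after add edi, 4: edi=108+4=112
after sub ebx, 1: ebx=7-1=6
cmp ebx, 6  (cmp 6,6)
jne L0: not taken
mov [100], edx → M[100]=-6
halt.
Total executed instructions: 24.

24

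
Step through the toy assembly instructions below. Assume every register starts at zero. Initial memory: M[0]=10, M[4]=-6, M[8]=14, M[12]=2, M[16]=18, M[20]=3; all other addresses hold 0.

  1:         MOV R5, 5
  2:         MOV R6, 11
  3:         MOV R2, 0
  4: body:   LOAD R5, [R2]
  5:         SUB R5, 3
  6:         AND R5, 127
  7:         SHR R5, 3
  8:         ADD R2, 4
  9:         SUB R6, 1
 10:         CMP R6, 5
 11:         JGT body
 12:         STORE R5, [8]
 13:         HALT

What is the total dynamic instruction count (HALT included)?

53

MOV R5, 5 → R5=5
MOV R6, 11 → R6=11
MOV R2, 0 → R2=0
LOAD R5, [R2] → R5=M[0]=10
SUB R5, 3 → R5=10-3=7
AND R5, 127 → R5=7&127=7
SHR R5, 3 → R5=7>>3=0
ADD R2, 4 → R2=0+4=4
SUB R6, 1 → R6=11-1=10
CMP R6, 5  (cmp 10,5)
JGT body: taken
LOAD R5, [R2] → R5=M[4]=-6
SUB R5, 3 → R5=(-6)-3=-9
AND R5, 127 → R5=(-9)&127=119
SHR R5, 3 → R5=119>>3=14
ADD R2, 4 → R2=4+4=8
SUB R6, 1 → R6=10-1=9
CMP R6, 5  (cmp 9,5)
JGT body: taken
LOAD R5, [R2] → R5=M[8]=14
SUB R5, 3 → R5=14-3=11
AND R5, 127 → R5=11&127=11
SHR R5, 3 → R5=11>>3=1
ADD R2, 4 → R2=8+4=12
SUB R6, 1 → R6=9-1=8
CMP R6, 5  (cmp 8,5)
JGT body: taken
LOAD R5, [R2] → R5=M[12]=2
SUB R5, 3 → R5=2-3=-1
AND R5, 127 → R5=(-1)&127=127
SHR R5, 3 → R5=127>>3=15
ADD R2, 4 → R2=12+4=16
SUB R6, 1 → R6=8-1=7
CMP R6, 5  (cmp 7,5)
JGT body: taken
LOAD R5, [R2] → R5=M[16]=18
SUB R5, 3 → R5=18-3=15
AND R5, 127 → R5=15&127=15
SHR R5, 3 → R5=15>>3=1
ADD R2, 4 → R2=16+4=20
SUB R6, 1 → R6=7-1=6
CMP R6, 5  (cmp 6,5)
JGT body: taken
LOAD R5, [R2] → R5=M[20]=3
SUB R5, 3 → R5=3-3=0
AND R5, 127 → R5=0&127=0
SHR R5, 3 → R5=0>>3=0
ADD R2, 4 → R2=20+4=24
SUB R6, 1 → R6=6-1=5
CMP R6, 5  (cmp 5,5)
JGT body: not taken
STORE R5, [8] → M[8]=0
halt.
Total executed instructions: 53.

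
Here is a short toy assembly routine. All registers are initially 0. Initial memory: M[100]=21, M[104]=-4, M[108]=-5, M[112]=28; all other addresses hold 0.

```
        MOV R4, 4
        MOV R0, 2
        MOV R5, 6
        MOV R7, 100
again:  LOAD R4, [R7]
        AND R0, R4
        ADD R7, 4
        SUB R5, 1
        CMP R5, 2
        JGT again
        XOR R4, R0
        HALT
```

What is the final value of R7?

after MOV R4, 4: R4=4
after MOV R0, 2: R0=2
after MOV R5, 6: R5=6
after MOV R7, 100: R7=100
after LOAD R4, [R7]: R4=M[100]=21
after AND R0, R4: R0=2&21=0
after ADD R7, 4: R7=100+4=104
after SUB R5, 1: R5=6-1=5
CMP R5, 2  (cmp 5,2)
JGT again: taken
after LOAD R4, [R7]: R4=M[104]=-4
after AND R0, R4: R0=0&(-4)=0
after ADD R7, 4: R7=104+4=108
after SUB R5, 1: R5=5-1=4
CMP R5, 2  (cmp 4,2)
JGT again: taken
after LOAD R4, [R7]: R4=M[108]=-5
after AND R0, R4: R0=0&(-5)=0
after ADD R7, 4: R7=108+4=112
after SUB R5, 1: R5=4-1=3
CMP R5, 2  (cmp 3,2)
JGT again: taken
after LOAD R4, [R7]: R4=M[112]=28
after AND R0, R4: R0=0&28=0
after ADD R7, 4: R7=112+4=116
after SUB R5, 1: R5=3-1=2
CMP R5, 2  (cmp 2,2)
JGT again: not taken
after XOR R4, R0: R4=28^0=28
halt.

116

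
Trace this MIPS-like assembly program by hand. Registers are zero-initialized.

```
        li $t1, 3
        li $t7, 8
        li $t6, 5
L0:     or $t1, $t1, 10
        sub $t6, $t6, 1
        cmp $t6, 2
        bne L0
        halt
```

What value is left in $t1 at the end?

li $t1, 3 → $t1=3
li $t7, 8 → $t7=8
li $t6, 5 → $t6=5
or $t1, $t1, 10 → $t1=3|10=11
sub $t6, $t6, 1 → $t6=5-1=4
cmp $t6, 2  (cmp 4,2)
bne L0: taken
or $t1, $t1, 10 → $t1=11|10=11
sub $t6, $t6, 1 → $t6=4-1=3
cmp $t6, 2  (cmp 3,2)
bne L0: taken
or $t1, $t1, 10 → $t1=11|10=11
sub $t6, $t6, 1 → $t6=3-1=2
cmp $t6, 2  (cmp 2,2)
bne L0: not taken
halt.

11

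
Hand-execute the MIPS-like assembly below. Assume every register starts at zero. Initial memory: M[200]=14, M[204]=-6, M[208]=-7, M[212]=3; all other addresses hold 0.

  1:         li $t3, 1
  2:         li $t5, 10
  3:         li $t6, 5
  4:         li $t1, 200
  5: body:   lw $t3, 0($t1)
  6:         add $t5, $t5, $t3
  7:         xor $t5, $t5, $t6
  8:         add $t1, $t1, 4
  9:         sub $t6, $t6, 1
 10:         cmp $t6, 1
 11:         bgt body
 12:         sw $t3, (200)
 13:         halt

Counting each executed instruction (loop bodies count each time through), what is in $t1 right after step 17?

after li $t3, 1: $t3=1
after li $t5, 10: $t5=10
after li $t6, 5: $t6=5
after li $t1, 200: $t1=200
after lw $t3, 0($t1): $t3=M[200]=14
after add $t5, $t5, $t3: $t5=10+14=24
after xor $t5, $t5, $t6: $t5=24^5=29
after add $t1, $t1, 4: $t1=200+4=204
after sub $t6, $t6, 1: $t6=5-1=4
cmp $t6, 1  (cmp 4,1)
bgt body: taken
after lw $t3, 0($t1): $t3=M[204]=-6
after add $t5, $t5, $t3: $t5=29+(-6)=23
after xor $t5, $t5, $t6: $t5=23^4=19
after add $t1, $t1, 4: $t1=204+4=208
after sub $t6, $t6, 1: $t6=4-1=3
cmp $t6, 1  (cmp 3,1)
After step 17: $t1 = 208.

208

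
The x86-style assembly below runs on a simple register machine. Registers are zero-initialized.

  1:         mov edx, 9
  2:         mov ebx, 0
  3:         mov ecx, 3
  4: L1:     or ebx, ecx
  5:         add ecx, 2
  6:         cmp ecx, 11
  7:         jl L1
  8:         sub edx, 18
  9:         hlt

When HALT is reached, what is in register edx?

-9

edx=9
ebx=0
ecx=3
ebx=0|3=3
ecx=3+2=5
cmp ecx, 11  (cmp 5,11)
jl L1: taken
ebx=3|5=7
ecx=5+2=7
cmp ecx, 11  (cmp 7,11)
jl L1: taken
ebx=7|7=7
ecx=7+2=9
cmp ecx, 11  (cmp 9,11)
jl L1: taken
ebx=7|9=15
ecx=9+2=11
cmp ecx, 11  (cmp 11,11)
jl L1: not taken
edx=9-18=-9
halt.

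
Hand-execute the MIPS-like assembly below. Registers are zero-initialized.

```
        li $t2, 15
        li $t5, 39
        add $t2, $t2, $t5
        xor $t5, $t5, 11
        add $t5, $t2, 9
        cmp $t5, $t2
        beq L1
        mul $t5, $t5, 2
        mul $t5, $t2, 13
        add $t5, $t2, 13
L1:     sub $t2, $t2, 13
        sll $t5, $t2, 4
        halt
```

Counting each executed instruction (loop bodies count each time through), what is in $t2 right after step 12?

$t2=15
$t5=39
$t2=15+39=54
$t5=39^11=44
$t5=54+9=63
cmp $t5, $t2  (cmp 63,54)
beq L1: not taken
$t5=63*2=126
$t5=54*13=702
$t5=54+13=67
$t2=54-13=41
$t5=41<<4=656
After step 12: $t2 = 41.

41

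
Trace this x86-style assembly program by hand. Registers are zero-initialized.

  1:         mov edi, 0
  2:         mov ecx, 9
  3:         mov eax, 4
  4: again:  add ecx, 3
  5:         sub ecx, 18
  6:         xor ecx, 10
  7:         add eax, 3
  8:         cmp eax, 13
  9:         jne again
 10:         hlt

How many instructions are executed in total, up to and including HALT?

22

edi=0
ecx=9
eax=4
ecx=9+3=12
ecx=12-18=-6
ecx=(-6)^10=-16
eax=4+3=7
cmp eax, 13  (cmp 7,13)
jne again: taken
ecx=(-16)+3=-13
ecx=(-13)-18=-31
ecx=(-31)^10=-21
eax=7+3=10
cmp eax, 13  (cmp 10,13)
jne again: taken
ecx=(-21)+3=-18
ecx=(-18)-18=-36
ecx=(-36)^10=-42
eax=10+3=13
cmp eax, 13  (cmp 13,13)
jne again: not taken
halt.
Total executed instructions: 22.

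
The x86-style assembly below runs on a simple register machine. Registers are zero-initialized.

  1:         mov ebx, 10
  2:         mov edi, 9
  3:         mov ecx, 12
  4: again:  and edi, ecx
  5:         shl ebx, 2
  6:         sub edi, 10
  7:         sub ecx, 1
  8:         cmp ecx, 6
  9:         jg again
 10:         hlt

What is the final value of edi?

ebx=10
edi=9
ecx=12
edi=9&12=8
ebx=10<<2=40
edi=8-10=-2
ecx=12-1=11
cmp ecx, 6  (cmp 11,6)
jg again: taken
edi=(-2)&11=10
ebx=40<<2=160
edi=10-10=0
ecx=11-1=10
cmp ecx, 6  (cmp 10,6)
jg again: taken
edi=0&10=0
ebx=160<<2=640
edi=0-10=-10
ecx=10-1=9
cmp ecx, 6  (cmp 9,6)
jg again: taken
edi=(-10)&9=0
ebx=640<<2=2560
edi=0-10=-10
ecx=9-1=8
cmp ecx, 6  (cmp 8,6)
jg again: taken
edi=(-10)&8=0
ebx=2560<<2=10240
edi=0-10=-10
ecx=8-1=7
cmp ecx, 6  (cmp 7,6)
jg again: taken
edi=(-10)&7=6
ebx=10240<<2=40960
edi=6-10=-4
ecx=7-1=6
cmp ecx, 6  (cmp 6,6)
jg again: not taken
halt.

-4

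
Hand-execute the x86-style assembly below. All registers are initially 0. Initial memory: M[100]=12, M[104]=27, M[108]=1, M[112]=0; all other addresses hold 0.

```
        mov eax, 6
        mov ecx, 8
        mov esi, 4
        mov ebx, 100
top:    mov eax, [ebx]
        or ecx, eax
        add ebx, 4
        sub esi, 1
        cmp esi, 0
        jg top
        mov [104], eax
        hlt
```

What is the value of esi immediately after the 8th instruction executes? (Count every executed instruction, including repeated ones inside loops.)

eax=6
ecx=8
esi=4
ebx=100
eax=M[100]=12
ecx=8|12=12
ebx=100+4=104
esi=4-1=3
After step 8: esi = 3.

3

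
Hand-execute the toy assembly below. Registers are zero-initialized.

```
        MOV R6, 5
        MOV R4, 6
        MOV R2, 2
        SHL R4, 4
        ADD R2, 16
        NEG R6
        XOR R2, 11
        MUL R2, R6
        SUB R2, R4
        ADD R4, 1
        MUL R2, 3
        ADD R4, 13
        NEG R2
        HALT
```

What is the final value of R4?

R6=5
R4=6
R2=2
R4=6<<4=96
R2=2+16=18
R6=-(5)=-5
R2=18^11=25
R2=25*(-5)=-125
R2=(-125)-96=-221
R4=96+1=97
R2=(-221)*3=-663
R4=97+13=110
R2=-(-663)=663
halt.

110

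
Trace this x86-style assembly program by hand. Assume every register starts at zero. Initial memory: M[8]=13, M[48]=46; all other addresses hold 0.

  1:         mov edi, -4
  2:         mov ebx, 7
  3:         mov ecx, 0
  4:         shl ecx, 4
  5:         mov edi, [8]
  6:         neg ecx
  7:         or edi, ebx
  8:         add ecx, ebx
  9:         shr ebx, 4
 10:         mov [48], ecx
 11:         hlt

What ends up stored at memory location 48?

edi=-4
ebx=7
ecx=0
ecx=0<<4=0
edi=M[8]=13
ecx=-(0)=0
edi=13|7=15
ecx=0+7=7
ebx=7>>4=0
mov [48], ecx → M[48]=7
halt.

7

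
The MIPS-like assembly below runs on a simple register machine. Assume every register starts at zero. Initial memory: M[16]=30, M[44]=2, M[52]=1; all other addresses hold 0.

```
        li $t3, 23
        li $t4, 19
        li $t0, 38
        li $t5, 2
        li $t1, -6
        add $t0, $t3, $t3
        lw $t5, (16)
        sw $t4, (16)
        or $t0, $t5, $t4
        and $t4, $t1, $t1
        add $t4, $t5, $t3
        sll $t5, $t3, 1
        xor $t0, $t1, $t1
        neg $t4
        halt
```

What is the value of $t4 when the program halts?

-53

li $t3, 23 → $t3=23
li $t4, 19 → $t4=19
li $t0, 38 → $t0=38
li $t5, 2 → $t5=2
li $t1, -6 → $t1=-6
add $t0, $t3, $t3 → $t0=23+23=46
lw $t5, (16) → $t5=M[16]=30
sw $t4, (16) → M[16]=19
or $t0, $t5, $t4 → $t0=30|19=31
and $t4, $t1, $t1 → $t4=(-6)&(-6)=-6
add $t4, $t5, $t3 → $t4=30+23=53
sll $t5, $t3, 1 → $t5=23<<1=46
xor $t0, $t1, $t1 → $t0=(-6)^(-6)=0
neg $t4 → $t4=-(53)=-53
halt.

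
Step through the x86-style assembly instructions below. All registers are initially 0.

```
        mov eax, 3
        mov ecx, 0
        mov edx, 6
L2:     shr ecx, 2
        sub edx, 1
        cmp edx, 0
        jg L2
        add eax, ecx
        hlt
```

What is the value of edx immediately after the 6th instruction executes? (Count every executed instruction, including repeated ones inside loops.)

5

mov eax, 3 → eax=3
mov ecx, 0 → ecx=0
mov edx, 6 → edx=6
shr ecx, 2 → ecx=0>>2=0
sub edx, 1 → edx=6-1=5
cmp edx, 0  (cmp 5,0)
After step 6: edx = 5.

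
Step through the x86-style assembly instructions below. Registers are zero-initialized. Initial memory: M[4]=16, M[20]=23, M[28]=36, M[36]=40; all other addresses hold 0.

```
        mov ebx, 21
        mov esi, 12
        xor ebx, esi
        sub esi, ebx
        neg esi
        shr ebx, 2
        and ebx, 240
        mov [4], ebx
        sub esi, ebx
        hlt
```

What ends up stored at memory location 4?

0

mov ebx, 21 → ebx=21
mov esi, 12 → esi=12
xor ebx, esi → ebx=21^12=25
sub esi, ebx → esi=12-25=-13
neg esi → esi=-(-13)=13
shr ebx, 2 → ebx=25>>2=6
and ebx, 240 → ebx=6&240=0
mov [4], ebx → M[4]=0
sub esi, ebx → esi=13-0=13
halt.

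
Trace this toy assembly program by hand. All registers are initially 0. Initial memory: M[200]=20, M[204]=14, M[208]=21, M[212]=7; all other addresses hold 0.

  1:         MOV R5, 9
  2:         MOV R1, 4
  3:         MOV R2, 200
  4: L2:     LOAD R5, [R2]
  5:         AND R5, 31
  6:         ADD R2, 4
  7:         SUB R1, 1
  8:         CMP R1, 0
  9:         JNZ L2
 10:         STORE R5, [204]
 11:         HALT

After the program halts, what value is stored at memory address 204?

7

MOV R5, 9 → R5=9
MOV R1, 4 → R1=4
MOV R2, 200 → R2=200
LOAD R5, [R2] → R5=M[200]=20
AND R5, 31 → R5=20&31=20
ADD R2, 4 → R2=200+4=204
SUB R1, 1 → R1=4-1=3
CMP R1, 0  (cmp 3,0)
JNZ L2: taken
LOAD R5, [R2] → R5=M[204]=14
AND R5, 31 → R5=14&31=14
ADD R2, 4 → R2=204+4=208
SUB R1, 1 → R1=3-1=2
CMP R1, 0  (cmp 2,0)
JNZ L2: taken
LOAD R5, [R2] → R5=M[208]=21
AND R5, 31 → R5=21&31=21
ADD R2, 4 → R2=208+4=212
SUB R1, 1 → R1=2-1=1
CMP R1, 0  (cmp 1,0)
JNZ L2: taken
LOAD R5, [R2] → R5=M[212]=7
AND R5, 31 → R5=7&31=7
ADD R2, 4 → R2=212+4=216
SUB R1, 1 → R1=1-1=0
CMP R1, 0  (cmp 0,0)
JNZ L2: not taken
STORE R5, [204] → M[204]=7
halt.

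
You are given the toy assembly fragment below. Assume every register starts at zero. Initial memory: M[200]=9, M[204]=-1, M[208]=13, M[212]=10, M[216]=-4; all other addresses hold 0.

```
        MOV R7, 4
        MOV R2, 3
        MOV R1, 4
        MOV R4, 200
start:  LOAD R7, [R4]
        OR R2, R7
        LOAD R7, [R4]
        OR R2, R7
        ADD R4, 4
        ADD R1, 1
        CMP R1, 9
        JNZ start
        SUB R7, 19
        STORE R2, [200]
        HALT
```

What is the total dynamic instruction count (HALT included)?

47

MOV R7, 4 → R7=4
MOV R2, 3 → R2=3
MOV R1, 4 → R1=4
MOV R4, 200 → R4=200
LOAD R7, [R4] → R7=M[200]=9
OR R2, R7 → R2=3|9=11
LOAD R7, [R4] → R7=M[200]=9
OR R2, R7 → R2=11|9=11
ADD R4, 4 → R4=200+4=204
ADD R1, 1 → R1=4+1=5
CMP R1, 9  (cmp 5,9)
JNZ start: taken
LOAD R7, [R4] → R7=M[204]=-1
OR R2, R7 → R2=11|(-1)=-1
LOAD R7, [R4] → R7=M[204]=-1
OR R2, R7 → R2=(-1)|(-1)=-1
ADD R4, 4 → R4=204+4=208
ADD R1, 1 → R1=5+1=6
CMP R1, 9  (cmp 6,9)
JNZ start: taken
LOAD R7, [R4] → R7=M[208]=13
OR R2, R7 → R2=(-1)|13=-1
LOAD R7, [R4] → R7=M[208]=13
OR R2, R7 → R2=(-1)|13=-1
ADD R4, 4 → R4=208+4=212
ADD R1, 1 → R1=6+1=7
CMP R1, 9  (cmp 7,9)
JNZ start: taken
LOAD R7, [R4] → R7=M[212]=10
OR R2, R7 → R2=(-1)|10=-1
LOAD R7, [R4] → R7=M[212]=10
OR R2, R7 → R2=(-1)|10=-1
ADD R4, 4 → R4=212+4=216
ADD R1, 1 → R1=7+1=8
CMP R1, 9  (cmp 8,9)
JNZ start: taken
LOAD R7, [R4] → R7=M[216]=-4
OR R2, R7 → R2=(-1)|(-4)=-1
LOAD R7, [R4] → R7=M[216]=-4
OR R2, R7 → R2=(-1)|(-4)=-1
ADD R4, 4 → R4=216+4=220
ADD R1, 1 → R1=8+1=9
CMP R1, 9  (cmp 9,9)
JNZ start: not taken
SUB R7, 19 → R7=(-4)-19=-23
STORE R2, [200] → M[200]=-1
halt.
Total executed instructions: 47.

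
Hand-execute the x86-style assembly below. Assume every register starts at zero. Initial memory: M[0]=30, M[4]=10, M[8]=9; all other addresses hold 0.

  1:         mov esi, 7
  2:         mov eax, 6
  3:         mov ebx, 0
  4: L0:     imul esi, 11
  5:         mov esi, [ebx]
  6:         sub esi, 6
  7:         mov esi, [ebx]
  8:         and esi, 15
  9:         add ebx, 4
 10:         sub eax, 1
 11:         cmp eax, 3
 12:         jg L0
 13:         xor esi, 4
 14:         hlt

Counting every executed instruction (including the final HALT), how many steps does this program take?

mov esi, 7 → esi=7
mov eax, 6 → eax=6
mov ebx, 0 → ebx=0
imul esi, 11 → esi=7*11=77
mov esi, [ebx] → esi=M[0]=30
sub esi, 6 → esi=30-6=24
mov esi, [ebx] → esi=M[0]=30
and esi, 15 → esi=30&15=14
add ebx, 4 → ebx=0+4=4
sub eax, 1 → eax=6-1=5
cmp eax, 3  (cmp 5,3)
jg L0: taken
imul esi, 11 → esi=14*11=154
mov esi, [ebx] → esi=M[4]=10
sub esi, 6 → esi=10-6=4
mov esi, [ebx] → esi=M[4]=10
and esi, 15 → esi=10&15=10
add ebx, 4 → ebx=4+4=8
sub eax, 1 → eax=5-1=4
cmp eax, 3  (cmp 4,3)
jg L0: taken
imul esi, 11 → esi=10*11=110
mov esi, [ebx] → esi=M[8]=9
sub esi, 6 → esi=9-6=3
mov esi, [ebx] → esi=M[8]=9
and esi, 15 → esi=9&15=9
add ebx, 4 → ebx=8+4=12
sub eax, 1 → eax=4-1=3
cmp eax, 3  (cmp 3,3)
jg L0: not taken
xor esi, 4 → esi=9^4=13
halt.
Total executed instructions: 32.

32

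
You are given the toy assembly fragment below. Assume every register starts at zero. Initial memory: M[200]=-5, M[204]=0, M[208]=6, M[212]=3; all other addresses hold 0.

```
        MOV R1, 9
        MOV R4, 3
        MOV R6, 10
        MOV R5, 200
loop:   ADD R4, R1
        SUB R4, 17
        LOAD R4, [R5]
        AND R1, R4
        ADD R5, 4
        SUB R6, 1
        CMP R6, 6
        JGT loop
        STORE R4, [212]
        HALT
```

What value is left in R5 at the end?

after MOV R1, 9: R1=9
after MOV R4, 3: R4=3
after MOV R6, 10: R6=10
after MOV R5, 200: R5=200
after ADD R4, R1: R4=3+9=12
after SUB R4, 17: R4=12-17=-5
after LOAD R4, [R5]: R4=M[200]=-5
after AND R1, R4: R1=9&(-5)=9
after ADD R5, 4: R5=200+4=204
after SUB R6, 1: R6=10-1=9
CMP R6, 6  (cmp 9,6)
JGT loop: taken
after ADD R4, R1: R4=(-5)+9=4
after SUB R4, 17: R4=4-17=-13
after LOAD R4, [R5]: R4=M[204]=0
after AND R1, R4: R1=9&0=0
after ADD R5, 4: R5=204+4=208
after SUB R6, 1: R6=9-1=8
CMP R6, 6  (cmp 8,6)
JGT loop: taken
after ADD R4, R1: R4=0+0=0
after SUB R4, 17: R4=0-17=-17
after LOAD R4, [R5]: R4=M[208]=6
after AND R1, R4: R1=0&6=0
after ADD R5, 4: R5=208+4=212
after SUB R6, 1: R6=8-1=7
CMP R6, 6  (cmp 7,6)
JGT loop: taken
after ADD R4, R1: R4=6+0=6
after SUB R4, 17: R4=6-17=-11
after LOAD R4, [R5]: R4=M[212]=3
after AND R1, R4: R1=0&3=0
after ADD R5, 4: R5=212+4=216
after SUB R6, 1: R6=7-1=6
CMP R6, 6  (cmp 6,6)
JGT loop: not taken
STORE R4, [212] → M[212]=3
halt.

216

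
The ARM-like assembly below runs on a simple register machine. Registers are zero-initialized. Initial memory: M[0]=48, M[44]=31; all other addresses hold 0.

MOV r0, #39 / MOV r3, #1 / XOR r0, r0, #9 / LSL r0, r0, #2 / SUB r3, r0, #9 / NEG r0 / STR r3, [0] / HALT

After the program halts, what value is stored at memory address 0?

175

MOV r0, #39 → r0=39
MOV r3, #1 → r3=1
XOR r0, r0, #9 → r0=39^9=46
LSL r0, r0, #2 → r0=46<<2=184
SUB r3, r0, #9 → r3=184-9=175
NEG r0 → r0=-(184)=-184
STR r3, [0] → M[0]=175
halt.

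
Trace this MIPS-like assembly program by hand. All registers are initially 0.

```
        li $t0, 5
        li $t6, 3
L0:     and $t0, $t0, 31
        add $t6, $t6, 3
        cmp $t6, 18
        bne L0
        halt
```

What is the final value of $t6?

after li $t0, 5: $t0=5
after li $t6, 3: $t6=3
after and $t0, $t0, 31: $t0=5&31=5
after add $t6, $t6, 3: $t6=3+3=6
cmp $t6, 18  (cmp 6,18)
bne L0: taken
after and $t0, $t0, 31: $t0=5&31=5
after add $t6, $t6, 3: $t6=6+3=9
cmp $t6, 18  (cmp 9,18)
bne L0: taken
after and $t0, $t0, 31: $t0=5&31=5
after add $t6, $t6, 3: $t6=9+3=12
cmp $t6, 18  (cmp 12,18)
bne L0: taken
after and $t0, $t0, 31: $t0=5&31=5
after add $t6, $t6, 3: $t6=12+3=15
cmp $t6, 18  (cmp 15,18)
bne L0: taken
after and $t0, $t0, 31: $t0=5&31=5
after add $t6, $t6, 3: $t6=15+3=18
cmp $t6, 18  (cmp 18,18)
bne L0: not taken
halt.

18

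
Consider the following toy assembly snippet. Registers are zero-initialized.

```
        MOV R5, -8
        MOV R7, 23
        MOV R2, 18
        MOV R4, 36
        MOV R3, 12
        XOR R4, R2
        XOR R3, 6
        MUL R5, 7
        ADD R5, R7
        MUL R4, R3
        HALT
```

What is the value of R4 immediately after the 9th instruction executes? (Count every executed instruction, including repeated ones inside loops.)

MOV R5, -8 → R5=-8
MOV R7, 23 → R7=23
MOV R2, 18 → R2=18
MOV R4, 36 → R4=36
MOV R3, 12 → R3=12
XOR R4, R2 → R4=36^18=54
XOR R3, 6 → R3=12^6=10
MUL R5, 7 → R5=(-8)*7=-56
ADD R5, R7 → R5=(-56)+23=-33
After step 9: R4 = 54.

54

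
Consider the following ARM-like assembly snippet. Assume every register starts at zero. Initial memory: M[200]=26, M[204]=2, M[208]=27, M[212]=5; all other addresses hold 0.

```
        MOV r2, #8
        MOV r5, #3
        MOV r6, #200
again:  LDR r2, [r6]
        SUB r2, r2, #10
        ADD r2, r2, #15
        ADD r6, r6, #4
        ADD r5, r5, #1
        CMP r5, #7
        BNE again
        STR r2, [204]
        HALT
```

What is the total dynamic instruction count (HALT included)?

MOV r2, #8 → r2=8
MOV r5, #3 → r5=3
MOV r6, #200 → r6=200
LDR r2, [r6] → r2=M[200]=26
SUB r2, r2, #10 → r2=26-10=16
ADD r2, r2, #15 → r2=16+15=31
ADD r6, r6, #4 → r6=200+4=204
ADD r5, r5, #1 → r5=3+1=4
CMP r5, #7  (cmp 4,7)
BNE again: taken
LDR r2, [r6] → r2=M[204]=2
SUB r2, r2, #10 → r2=2-10=-8
ADD r2, r2, #15 → r2=(-8)+15=7
ADD r6, r6, #4 → r6=204+4=208
ADD r5, r5, #1 → r5=4+1=5
CMP r5, #7  (cmp 5,7)
BNE again: taken
LDR r2, [r6] → r2=M[208]=27
SUB r2, r2, #10 → r2=27-10=17
ADD r2, r2, #15 → r2=17+15=32
ADD r6, r6, #4 → r6=208+4=212
ADD r5, r5, #1 → r5=5+1=6
CMP r5, #7  (cmp 6,7)
BNE again: taken
LDR r2, [r6] → r2=M[212]=5
SUB r2, r2, #10 → r2=5-10=-5
ADD r2, r2, #15 → r2=(-5)+15=10
ADD r6, r6, #4 → r6=212+4=216
ADD r5, r5, #1 → r5=6+1=7
CMP r5, #7  (cmp 7,7)
BNE again: not taken
STR r2, [204] → M[204]=10
halt.
Total executed instructions: 33.

33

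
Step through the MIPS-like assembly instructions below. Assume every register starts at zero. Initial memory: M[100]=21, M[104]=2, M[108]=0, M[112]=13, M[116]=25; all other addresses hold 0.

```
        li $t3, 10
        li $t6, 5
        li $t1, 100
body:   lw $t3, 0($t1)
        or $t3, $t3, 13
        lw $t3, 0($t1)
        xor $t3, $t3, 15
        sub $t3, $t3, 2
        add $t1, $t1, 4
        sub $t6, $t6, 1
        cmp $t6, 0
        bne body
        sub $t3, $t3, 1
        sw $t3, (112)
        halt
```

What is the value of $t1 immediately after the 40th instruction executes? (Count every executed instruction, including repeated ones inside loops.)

$t3=10
$t6=5
$t1=100
$t3=M[100]=21
$t3=21|13=29
$t3=M[100]=21
$t3=21^15=26
$t3=26-2=24
$t1=100+4=104
$t6=5-1=4
cmp $t6, 0  (cmp 4,0)
bne body: taken
$t3=M[104]=2
$t3=2|13=15
$t3=M[104]=2
$t3=2^15=13
$t3=13-2=11
$t1=104+4=108
$t6=4-1=3
cmp $t6, 0  (cmp 3,0)
bne body: taken
$t3=M[108]=0
$t3=0|13=13
$t3=M[108]=0
$t3=0^15=15
$t3=15-2=13
$t1=108+4=112
$t6=3-1=2
cmp $t6, 0  (cmp 2,0)
bne body: taken
$t3=M[112]=13
$t3=13|13=13
$t3=M[112]=13
$t3=13^15=2
$t3=2-2=0
$t1=112+4=116
$t6=2-1=1
cmp $t6, 0  (cmp 1,0)
bne body: taken
$t3=M[116]=25
After step 40: $t1 = 116.

116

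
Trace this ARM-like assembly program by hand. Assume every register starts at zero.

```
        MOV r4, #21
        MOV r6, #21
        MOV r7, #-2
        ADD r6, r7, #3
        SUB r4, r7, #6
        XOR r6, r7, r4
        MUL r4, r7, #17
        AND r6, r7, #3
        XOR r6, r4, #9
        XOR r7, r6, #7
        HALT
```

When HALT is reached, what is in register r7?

-48

r4=21
r6=21
r7=-2
r6=(-2)+3=1
r4=(-2)-6=-8
r6=(-2)^(-8)=6
r4=(-2)*17=-34
r6=(-2)&3=2
r6=(-34)^9=-41
r7=(-41)^7=-48
halt.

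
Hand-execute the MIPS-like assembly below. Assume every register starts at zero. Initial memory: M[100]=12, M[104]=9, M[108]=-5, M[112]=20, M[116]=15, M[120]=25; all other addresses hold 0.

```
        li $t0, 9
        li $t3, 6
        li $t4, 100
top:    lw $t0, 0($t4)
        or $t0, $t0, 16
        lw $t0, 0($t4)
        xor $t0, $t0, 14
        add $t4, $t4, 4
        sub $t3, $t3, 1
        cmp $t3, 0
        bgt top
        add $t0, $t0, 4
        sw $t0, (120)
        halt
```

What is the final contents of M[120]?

$t0=9
$t3=6
$t4=100
$t0=M[100]=12
$t0=12|16=28
$t0=M[100]=12
$t0=12^14=2
$t4=100+4=104
$t3=6-1=5
cmp $t3, 0  (cmp 5,0)
bgt top: taken
$t0=M[104]=9
$t0=9|16=25
$t0=M[104]=9
$t0=9^14=7
$t4=104+4=108
$t3=5-1=4
cmp $t3, 0  (cmp 4,0)
bgt top: taken
$t0=M[108]=-5
$t0=(-5)|16=-5
$t0=M[108]=-5
$t0=(-5)^14=-11
$t4=108+4=112
$t3=4-1=3
cmp $t3, 0  (cmp 3,0)
bgt top: taken
$t0=M[112]=20
$t0=20|16=20
$t0=M[112]=20
$t0=20^14=26
$t4=112+4=116
$t3=3-1=2
cmp $t3, 0  (cmp 2,0)
bgt top: taken
$t0=M[116]=15
$t0=15|16=31
$t0=M[116]=15
$t0=15^14=1
$t4=116+4=120
$t3=2-1=1
cmp $t3, 0  (cmp 1,0)
bgt top: taken
$t0=M[120]=25
$t0=25|16=25
$t0=M[120]=25
$t0=25^14=23
$t4=120+4=124
$t3=1-1=0
cmp $t3, 0  (cmp 0,0)
bgt top: not taken
$t0=23+4=27
sw $t0, (120) → M[120]=27
halt.

27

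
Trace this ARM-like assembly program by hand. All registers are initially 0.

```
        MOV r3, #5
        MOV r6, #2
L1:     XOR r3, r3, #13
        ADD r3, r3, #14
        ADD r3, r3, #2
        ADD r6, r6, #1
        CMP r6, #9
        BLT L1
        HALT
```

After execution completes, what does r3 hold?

r3=5
r6=2
r3=5^13=8
r3=8+14=22
r3=22+2=24
r6=2+1=3
CMP r6, #9  (cmp 3,9)
BLT L1: taken
r3=24^13=21
r3=21+14=35
r3=35+2=37
r6=3+1=4
CMP r6, #9  (cmp 4,9)
BLT L1: taken
r3=37^13=40
r3=40+14=54
r3=54+2=56
r6=4+1=5
CMP r6, #9  (cmp 5,9)
BLT L1: taken
r3=56^13=53
r3=53+14=67
r3=67+2=69
r6=5+1=6
CMP r6, #9  (cmp 6,9)
BLT L1: taken
r3=69^13=72
r3=72+14=86
r3=86+2=88
r6=6+1=7
CMP r6, #9  (cmp 7,9)
BLT L1: taken
r3=88^13=85
r3=85+14=99
r3=99+2=101
r6=7+1=8
CMP r6, #9  (cmp 8,9)
BLT L1: taken
r3=101^13=104
r3=104+14=118
r3=118+2=120
r6=8+1=9
CMP r6, #9  (cmp 9,9)
BLT L1: not taken
halt.

120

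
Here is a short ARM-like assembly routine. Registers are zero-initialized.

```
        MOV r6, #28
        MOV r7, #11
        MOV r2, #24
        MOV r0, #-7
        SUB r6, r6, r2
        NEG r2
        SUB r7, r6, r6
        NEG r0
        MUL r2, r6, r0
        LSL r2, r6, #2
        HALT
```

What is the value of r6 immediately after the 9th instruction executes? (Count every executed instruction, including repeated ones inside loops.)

after MOV r6, #28: r6=28
after MOV r7, #11: r7=11
after MOV r2, #24: r2=24
after MOV r0, #-7: r0=-7
after SUB r6, r6, r2: r6=28-24=4
after NEG r2: r2=-(24)=-24
after SUB r7, r6, r6: r7=4-4=0
after NEG r0: r0=-(-7)=7
after MUL r2, r6, r0: r2=4*7=28
After step 9: r6 = 4.

4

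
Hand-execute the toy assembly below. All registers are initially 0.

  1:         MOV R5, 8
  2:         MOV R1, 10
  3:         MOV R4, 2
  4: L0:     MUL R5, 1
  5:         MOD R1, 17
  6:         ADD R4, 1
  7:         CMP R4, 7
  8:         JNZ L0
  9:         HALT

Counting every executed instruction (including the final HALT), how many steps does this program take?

29

R5=8
R1=10
R4=2
R5=8*1=8
R1=10%17=10
R4=2+1=3
CMP R4, 7  (cmp 3,7)
JNZ L0: taken
R5=8*1=8
R1=10%17=10
R4=3+1=4
CMP R4, 7  (cmp 4,7)
JNZ L0: taken
R5=8*1=8
R1=10%17=10
R4=4+1=5
CMP R4, 7  (cmp 5,7)
JNZ L0: taken
R5=8*1=8
R1=10%17=10
R4=5+1=6
CMP R4, 7  (cmp 6,7)
JNZ L0: taken
R5=8*1=8
R1=10%17=10
R4=6+1=7
CMP R4, 7  (cmp 7,7)
JNZ L0: not taken
halt.
Total executed instructions: 29.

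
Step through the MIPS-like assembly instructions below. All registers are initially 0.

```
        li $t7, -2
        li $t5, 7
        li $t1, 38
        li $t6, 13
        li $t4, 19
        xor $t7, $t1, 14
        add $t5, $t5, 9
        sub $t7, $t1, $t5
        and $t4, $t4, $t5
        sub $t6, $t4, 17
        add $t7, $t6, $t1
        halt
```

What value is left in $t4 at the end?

16

li $t7, -2 → $t7=-2
li $t5, 7 → $t5=7
li $t1, 38 → $t1=38
li $t6, 13 → $t6=13
li $t4, 19 → $t4=19
xor $t7, $t1, 14 → $t7=38^14=40
add $t5, $t5, 9 → $t5=7+9=16
sub $t7, $t1, $t5 → $t7=38-16=22
and $t4, $t4, $t5 → $t4=19&16=16
sub $t6, $t4, 17 → $t6=16-17=-1
add $t7, $t6, $t1 → $t7=(-1)+38=37
halt.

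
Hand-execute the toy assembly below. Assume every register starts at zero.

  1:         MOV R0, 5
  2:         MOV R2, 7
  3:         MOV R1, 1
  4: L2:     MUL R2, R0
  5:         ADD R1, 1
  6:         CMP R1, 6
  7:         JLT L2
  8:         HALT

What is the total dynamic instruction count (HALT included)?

24

after MOV R0, 5: R0=5
after MOV R2, 7: R2=7
after MOV R1, 1: R1=1
after MUL R2, R0: R2=7*5=35
after ADD R1, 1: R1=1+1=2
CMP R1, 6  (cmp 2,6)
JLT L2: taken
after MUL R2, R0: R2=35*5=175
after ADD R1, 1: R1=2+1=3
CMP R1, 6  (cmp 3,6)
JLT L2: taken
after MUL R2, R0: R2=175*5=875
after ADD R1, 1: R1=3+1=4
CMP R1, 6  (cmp 4,6)
JLT L2: taken
after MUL R2, R0: R2=875*5=4375
after ADD R1, 1: R1=4+1=5
CMP R1, 6  (cmp 5,6)
JLT L2: taken
after MUL R2, R0: R2=4375*5=21875
after ADD R1, 1: R1=5+1=6
CMP R1, 6  (cmp 6,6)
JLT L2: not taken
halt.
Total executed instructions: 24.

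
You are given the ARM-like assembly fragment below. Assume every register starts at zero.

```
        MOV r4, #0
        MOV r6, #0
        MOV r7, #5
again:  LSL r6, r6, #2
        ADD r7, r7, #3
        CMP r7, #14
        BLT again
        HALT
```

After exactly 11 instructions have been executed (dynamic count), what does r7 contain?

11

MOV r4, #0 → r4=0
MOV r6, #0 → r6=0
MOV r7, #5 → r7=5
LSL r6, r6, #2 → r6=0<<2=0
ADD r7, r7, #3 → r7=5+3=8
CMP r7, #14  (cmp 8,14)
BLT again: taken
LSL r6, r6, #2 → r6=0<<2=0
ADD r7, r7, #3 → r7=8+3=11
CMP r7, #14  (cmp 11,14)
BLT again: taken
After step 11: r7 = 11.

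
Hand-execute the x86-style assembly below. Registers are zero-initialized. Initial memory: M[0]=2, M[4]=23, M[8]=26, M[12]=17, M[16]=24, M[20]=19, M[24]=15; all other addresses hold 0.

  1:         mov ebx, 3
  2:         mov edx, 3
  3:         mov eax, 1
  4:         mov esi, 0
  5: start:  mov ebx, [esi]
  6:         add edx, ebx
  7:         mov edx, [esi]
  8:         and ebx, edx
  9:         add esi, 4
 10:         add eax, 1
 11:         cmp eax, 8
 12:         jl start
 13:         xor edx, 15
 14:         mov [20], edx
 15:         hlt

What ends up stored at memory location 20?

0

after mov ebx, 3: ebx=3
after mov edx, 3: edx=3
after mov eax, 1: eax=1
after mov esi, 0: esi=0
after mov ebx, [esi]: ebx=M[0]=2
after add edx, ebx: edx=3+2=5
after mov edx, [esi]: edx=M[0]=2
after and ebx, edx: ebx=2&2=2
after add esi, 4: esi=0+4=4
after add eax, 1: eax=1+1=2
cmp eax, 8  (cmp 2,8)
jl start: taken
after mov ebx, [esi]: ebx=M[4]=23
after add edx, ebx: edx=2+23=25
after mov edx, [esi]: edx=M[4]=23
after and ebx, edx: ebx=23&23=23
after add esi, 4: esi=4+4=8
after add eax, 1: eax=2+1=3
cmp eax, 8  (cmp 3,8)
jl start: taken
after mov ebx, [esi]: ebx=M[8]=26
after add edx, ebx: edx=23+26=49
after mov edx, [esi]: edx=M[8]=26
after and ebx, edx: ebx=26&26=26
after add esi, 4: esi=8+4=12
after add eax, 1: eax=3+1=4
cmp eax, 8  (cmp 4,8)
jl start: taken
after mov ebx, [esi]: ebx=M[12]=17
after add edx, ebx: edx=26+17=43
after mov edx, [esi]: edx=M[12]=17
after and ebx, edx: ebx=17&17=17
after add esi, 4: esi=12+4=16
after add eax, 1: eax=4+1=5
cmp eax, 8  (cmp 5,8)
jl start: taken
after mov ebx, [esi]: ebx=M[16]=24
after add edx, ebx: edx=17+24=41
after mov edx, [esi]: edx=M[16]=24
after and ebx, edx: ebx=24&24=24
after add esi, 4: esi=16+4=20
after add eax, 1: eax=5+1=6
cmp eax, 8  (cmp 6,8)
jl start: taken
after mov ebx, [esi]: ebx=M[20]=19
after add edx, ebx: edx=24+19=43
after mov edx, [esi]: edx=M[20]=19
after and ebx, edx: ebx=19&19=19
after add esi, 4: esi=20+4=24
after add eax, 1: eax=6+1=7
cmp eax, 8  (cmp 7,8)
jl start: taken
after mov ebx, [esi]: ebx=M[24]=15
after add edx, ebx: edx=19+15=34
after mov edx, [esi]: edx=M[24]=15
after and ebx, edx: ebx=15&15=15
after add esi, 4: esi=24+4=28
after add eax, 1: eax=7+1=8
cmp eax, 8  (cmp 8,8)
jl start: not taken
after xor edx, 15: edx=15^15=0
mov [20], edx → M[20]=0
halt.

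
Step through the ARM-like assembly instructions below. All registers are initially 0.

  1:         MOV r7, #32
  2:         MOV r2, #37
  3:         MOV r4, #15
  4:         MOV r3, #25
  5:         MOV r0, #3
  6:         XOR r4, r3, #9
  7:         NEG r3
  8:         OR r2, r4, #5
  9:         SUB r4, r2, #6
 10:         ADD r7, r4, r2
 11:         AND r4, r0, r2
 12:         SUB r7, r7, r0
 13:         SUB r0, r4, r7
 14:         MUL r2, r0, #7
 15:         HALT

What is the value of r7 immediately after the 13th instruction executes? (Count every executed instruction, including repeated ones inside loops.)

33

r7=32
r2=37
r4=15
r3=25
r0=3
r4=25^9=16
r3=-(25)=-25
r2=16|5=21
r4=21-6=15
r7=15+21=36
r4=3&21=1
r7=36-3=33
r0=1-33=-32
After step 13: r7 = 33.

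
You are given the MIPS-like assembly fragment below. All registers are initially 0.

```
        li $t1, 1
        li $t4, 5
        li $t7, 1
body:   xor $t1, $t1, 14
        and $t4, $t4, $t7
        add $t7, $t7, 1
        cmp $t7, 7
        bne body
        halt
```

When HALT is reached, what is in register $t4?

after li $t1, 1: $t1=1
after li $t4, 5: $t4=5
after li $t7, 1: $t7=1
after xor $t1, $t1, 14: $t1=1^14=15
after and $t4, $t4, $t7: $t4=5&1=1
after add $t7, $t7, 1: $t7=1+1=2
cmp $t7, 7  (cmp 2,7)
bne body: taken
after xor $t1, $t1, 14: $t1=15^14=1
after and $t4, $t4, $t7: $t4=1&2=0
after add $t7, $t7, 1: $t7=2+1=3
cmp $t7, 7  (cmp 3,7)
bne body: taken
after xor $t1, $t1, 14: $t1=1^14=15
after and $t4, $t4, $t7: $t4=0&3=0
after add $t7, $t7, 1: $t7=3+1=4
cmp $t7, 7  (cmp 4,7)
bne body: taken
after xor $t1, $t1, 14: $t1=15^14=1
after and $t4, $t4, $t7: $t4=0&4=0
after add $t7, $t7, 1: $t7=4+1=5
cmp $t7, 7  (cmp 5,7)
bne body: taken
after xor $t1, $t1, 14: $t1=1^14=15
after and $t4, $t4, $t7: $t4=0&5=0
after add $t7, $t7, 1: $t7=5+1=6
cmp $t7, 7  (cmp 6,7)
bne body: taken
after xor $t1, $t1, 14: $t1=15^14=1
after and $t4, $t4, $t7: $t4=0&6=0
after add $t7, $t7, 1: $t7=6+1=7
cmp $t7, 7  (cmp 7,7)
bne body: not taken
halt.

0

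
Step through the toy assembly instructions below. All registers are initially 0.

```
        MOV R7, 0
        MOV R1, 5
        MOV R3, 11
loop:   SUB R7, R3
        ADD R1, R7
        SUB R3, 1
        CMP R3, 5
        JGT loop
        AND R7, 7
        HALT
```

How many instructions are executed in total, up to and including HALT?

after MOV R7, 0: R7=0
after MOV R1, 5: R1=5
after MOV R3, 11: R3=11
after SUB R7, R3: R7=0-11=-11
after ADD R1, R7: R1=5+(-11)=-6
after SUB R3, 1: R3=11-1=10
CMP R3, 5  (cmp 10,5)
JGT loop: taken
after SUB R7, R3: R7=(-11)-10=-21
after ADD R1, R7: R1=(-6)+(-21)=-27
after SUB R3, 1: R3=10-1=9
CMP R3, 5  (cmp 9,5)
JGT loop: taken
after SUB R7, R3: R7=(-21)-9=-30
after ADD R1, R7: R1=(-27)+(-30)=-57
after SUB R3, 1: R3=9-1=8
CMP R3, 5  (cmp 8,5)
JGT loop: taken
after SUB R7, R3: R7=(-30)-8=-38
after ADD R1, R7: R1=(-57)+(-38)=-95
after SUB R3, 1: R3=8-1=7
CMP R3, 5  (cmp 7,5)
JGT loop: taken
after SUB R7, R3: R7=(-38)-7=-45
after ADD R1, R7: R1=(-95)+(-45)=-140
after SUB R3, 1: R3=7-1=6
CMP R3, 5  (cmp 6,5)
JGT loop: taken
after SUB R7, R3: R7=(-45)-6=-51
after ADD R1, R7: R1=(-140)+(-51)=-191
after SUB R3, 1: R3=6-1=5
CMP R3, 5  (cmp 5,5)
JGT loop: not taken
after AND R7, 7: R7=(-51)&7=5
halt.
Total executed instructions: 35.

35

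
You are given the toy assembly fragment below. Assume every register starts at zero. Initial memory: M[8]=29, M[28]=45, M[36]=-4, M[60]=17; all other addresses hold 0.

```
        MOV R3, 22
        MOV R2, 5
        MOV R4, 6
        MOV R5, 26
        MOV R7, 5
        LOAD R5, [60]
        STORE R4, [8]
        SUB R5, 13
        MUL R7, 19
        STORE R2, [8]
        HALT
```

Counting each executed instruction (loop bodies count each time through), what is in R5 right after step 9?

4

MOV R3, 22 → R3=22
MOV R2, 5 → R2=5
MOV R4, 6 → R4=6
MOV R5, 26 → R5=26
MOV R7, 5 → R7=5
LOAD R5, [60] → R5=M[60]=17
STORE R4, [8] → M[8]=6
SUB R5, 13 → R5=17-13=4
MUL R7, 19 → R7=5*19=95
After step 9: R5 = 4.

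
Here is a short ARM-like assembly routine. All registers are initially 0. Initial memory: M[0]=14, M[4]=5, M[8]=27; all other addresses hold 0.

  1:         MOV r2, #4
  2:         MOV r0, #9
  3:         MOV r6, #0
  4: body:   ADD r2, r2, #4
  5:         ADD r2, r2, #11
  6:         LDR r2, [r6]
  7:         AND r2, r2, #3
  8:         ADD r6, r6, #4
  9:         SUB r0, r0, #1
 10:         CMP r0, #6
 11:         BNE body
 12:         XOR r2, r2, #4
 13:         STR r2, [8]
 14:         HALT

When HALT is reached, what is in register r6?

r2=4
r0=9
r6=0
r2=4+4=8
r2=8+11=19
r2=M[0]=14
r2=14&3=2
r6=0+4=4
r0=9-1=8
CMP r0, #6  (cmp 8,6)
BNE body: taken
r2=2+4=6
r2=6+11=17
r2=M[4]=5
r2=5&3=1
r6=4+4=8
r0=8-1=7
CMP r0, #6  (cmp 7,6)
BNE body: taken
r2=1+4=5
r2=5+11=16
r2=M[8]=27
r2=27&3=3
r6=8+4=12
r0=7-1=6
CMP r0, #6  (cmp 6,6)
BNE body: not taken
r2=3^4=7
STR r2, [8] → M[8]=7
halt.

12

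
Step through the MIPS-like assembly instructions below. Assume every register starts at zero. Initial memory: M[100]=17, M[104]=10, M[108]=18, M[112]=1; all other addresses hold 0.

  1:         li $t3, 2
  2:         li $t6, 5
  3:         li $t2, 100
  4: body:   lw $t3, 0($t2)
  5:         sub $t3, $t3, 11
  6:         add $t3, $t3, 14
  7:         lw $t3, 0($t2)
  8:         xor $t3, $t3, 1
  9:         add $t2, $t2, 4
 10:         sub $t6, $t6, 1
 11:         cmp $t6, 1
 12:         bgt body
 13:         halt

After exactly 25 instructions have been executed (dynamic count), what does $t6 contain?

3

after li $t3, 2: $t3=2
after li $t6, 5: $t6=5
after li $t2, 100: $t2=100
after lw $t3, 0($t2): $t3=M[100]=17
after sub $t3, $t3, 11: $t3=17-11=6
after add $t3, $t3, 14: $t3=6+14=20
after lw $t3, 0($t2): $t3=M[100]=17
after xor $t3, $t3, 1: $t3=17^1=16
after add $t2, $t2, 4: $t2=100+4=104
after sub $t6, $t6, 1: $t6=5-1=4
cmp $t6, 1  (cmp 4,1)
bgt body: taken
after lw $t3, 0($t2): $t3=M[104]=10
after sub $t3, $t3, 11: $t3=10-11=-1
after add $t3, $t3, 14: $t3=(-1)+14=13
after lw $t3, 0($t2): $t3=M[104]=10
after xor $t3, $t3, 1: $t3=10^1=11
after add $t2, $t2, 4: $t2=104+4=108
after sub $t6, $t6, 1: $t6=4-1=3
cmp $t6, 1  (cmp 3,1)
bgt body: taken
after lw $t3, 0($t2): $t3=M[108]=18
after sub $t3, $t3, 11: $t3=18-11=7
after add $t3, $t3, 14: $t3=7+14=21
after lw $t3, 0($t2): $t3=M[108]=18
After step 25: $t6 = 3.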